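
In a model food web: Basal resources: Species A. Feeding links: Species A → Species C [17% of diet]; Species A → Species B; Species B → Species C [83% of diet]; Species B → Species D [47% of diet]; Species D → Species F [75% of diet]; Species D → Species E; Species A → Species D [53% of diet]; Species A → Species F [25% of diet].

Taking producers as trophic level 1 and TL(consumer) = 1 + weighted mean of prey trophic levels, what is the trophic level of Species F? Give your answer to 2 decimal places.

Species B: 1 + 1 = 2
Species C: 1 + (0.83×2 + 0.17×1) = 2.83
Species D: 1 + (0.53×1 + 0.47×2) = 2.47
Species E: 1 + 2.47 = 3.47
Species F: 1 + (0.25×1 + 0.75×2.47) = 3.1025

3.10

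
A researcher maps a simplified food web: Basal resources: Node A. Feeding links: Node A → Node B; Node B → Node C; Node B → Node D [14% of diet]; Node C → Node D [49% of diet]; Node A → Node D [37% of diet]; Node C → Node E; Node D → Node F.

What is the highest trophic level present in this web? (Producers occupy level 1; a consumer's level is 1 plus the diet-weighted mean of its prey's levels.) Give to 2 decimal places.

Node B: 1 + 1 = 2
Node C: 1 + 2 = 3
Node D: 1 + (0.14×2 + 0.49×3 + 0.37×1) = 3.12
Node E: 1 + 3 = 4
Node F: 1 + 3.12 = 4.12

4.12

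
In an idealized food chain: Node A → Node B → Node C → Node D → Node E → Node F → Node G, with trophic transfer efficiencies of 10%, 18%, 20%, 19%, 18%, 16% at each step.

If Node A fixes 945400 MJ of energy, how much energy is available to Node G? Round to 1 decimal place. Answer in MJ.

18.6 MJ

Node B: 945400 × 0.1 = 94540 MJ
Node C: 94540 × 0.18 = 17017.2 MJ
Node D: 17017.2 × 0.2 = 3403.44 MJ
Node E: 3403.44 × 0.19 = 646.6536 MJ
Node F: 646.6536 × 0.18 = 116.397648 MJ
Node G: 116.397648 × 0.16 = 18.62362368 MJ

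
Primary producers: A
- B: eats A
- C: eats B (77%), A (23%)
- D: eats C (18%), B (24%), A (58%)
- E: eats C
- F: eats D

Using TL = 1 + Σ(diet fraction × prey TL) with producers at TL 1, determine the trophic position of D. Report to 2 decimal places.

B: 1 + 1 = 2
C: 1 + (0.77×2 + 0.23×1) = 2.77
D: 1 + (0.18×2.77 + 0.24×2 + 0.58×1) = 2.5586
E: 1 + 2.77 = 3.77
F: 1 + 2.5586 = 3.5586

2.56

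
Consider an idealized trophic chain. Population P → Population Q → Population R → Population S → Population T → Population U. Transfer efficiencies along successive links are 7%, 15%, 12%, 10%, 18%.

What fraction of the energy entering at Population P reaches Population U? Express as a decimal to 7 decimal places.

Product of link efficiencies: 0.07 × 0.15 × 0.12 × 0.1 × 0.18 = 0.00002268

0.0000227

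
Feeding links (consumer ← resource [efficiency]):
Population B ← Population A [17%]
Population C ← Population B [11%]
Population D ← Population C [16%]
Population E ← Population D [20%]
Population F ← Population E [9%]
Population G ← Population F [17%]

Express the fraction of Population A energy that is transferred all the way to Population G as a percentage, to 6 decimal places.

0.000916%

Product of link efficiencies: 0.17 × 0.11 × 0.16 × 0.2 × 0.09 × 0.17 = 0.00000915552
As a percentage: 0.00000915552 × 100 = 0.000916%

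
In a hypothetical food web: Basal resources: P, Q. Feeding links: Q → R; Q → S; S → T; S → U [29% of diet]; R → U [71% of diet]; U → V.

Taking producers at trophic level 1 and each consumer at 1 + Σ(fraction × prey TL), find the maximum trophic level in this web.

R: 1 + 1 = 2
S: 1 + 1 = 2
T: 1 + 2 = 3
U: 1 + (0.29×2 + 0.71×2) = 3
V: 1 + 3 = 4

4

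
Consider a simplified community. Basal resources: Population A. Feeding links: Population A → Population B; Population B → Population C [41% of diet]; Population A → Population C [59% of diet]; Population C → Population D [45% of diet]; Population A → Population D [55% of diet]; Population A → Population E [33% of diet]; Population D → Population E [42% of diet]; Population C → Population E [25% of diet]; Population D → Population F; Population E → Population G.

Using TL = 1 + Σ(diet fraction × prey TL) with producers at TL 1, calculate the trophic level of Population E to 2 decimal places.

Population B: 1 + 1 = 2
Population C: 1 + (0.41×2 + 0.59×1) = 2.41
Population D: 1 + (0.45×2.41 + 0.55×1) = 2.6345
Population E: 1 + (0.33×1 + 0.42×2.6345 + 0.25×2.41) = 3.03899
Population F: 1 + 2.6345 = 3.6345
Population G: 1 + 3.03899 = 4.03899

3.04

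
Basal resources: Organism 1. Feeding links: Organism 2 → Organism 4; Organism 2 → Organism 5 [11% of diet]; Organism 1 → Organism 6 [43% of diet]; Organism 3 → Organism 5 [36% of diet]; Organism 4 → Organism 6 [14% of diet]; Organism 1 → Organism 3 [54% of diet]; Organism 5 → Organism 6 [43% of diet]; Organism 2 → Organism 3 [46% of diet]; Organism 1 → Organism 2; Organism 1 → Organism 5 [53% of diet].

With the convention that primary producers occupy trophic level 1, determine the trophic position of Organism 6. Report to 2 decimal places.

2.98

Organism 2: 1 + 1 = 2
Organism 3: 1 + (0.54×1 + 0.46×2) = 2.46
Organism 4: 1 + 2 = 3
Organism 5: 1 + (0.53×1 + 0.11×2 + 0.36×2.46) = 2.6356
Organism 6: 1 + (0.43×2.6356 + 0.43×1 + 0.14×3) = 2.983308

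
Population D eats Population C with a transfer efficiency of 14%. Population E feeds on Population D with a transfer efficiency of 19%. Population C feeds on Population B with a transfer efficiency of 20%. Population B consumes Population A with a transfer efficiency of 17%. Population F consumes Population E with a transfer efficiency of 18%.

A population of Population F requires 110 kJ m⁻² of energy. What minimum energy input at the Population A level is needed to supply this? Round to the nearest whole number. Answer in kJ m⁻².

675709 kJ m⁻²

Cumulative transfer efficiency: 0.17 × 0.2 × 0.14 × 0.19 × 0.18 = 0.000162792
Population A energy = 110 / 0.000162792 = 675709 kJ m⁻²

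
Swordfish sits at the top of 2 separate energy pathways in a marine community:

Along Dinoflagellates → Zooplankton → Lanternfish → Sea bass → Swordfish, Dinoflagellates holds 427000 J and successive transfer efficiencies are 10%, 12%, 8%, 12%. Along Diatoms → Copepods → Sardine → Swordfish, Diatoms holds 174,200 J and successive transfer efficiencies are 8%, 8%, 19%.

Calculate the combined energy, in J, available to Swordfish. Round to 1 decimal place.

261.0 J

Via Dinoflagellates: 427000 × 0.1 × 0.12 × 0.08 × 0.12 = 49.1904 J
Via Diatoms: 174200 × 0.08 × 0.08 × 0.19 = 211.8272 J
Total at Swordfish: 49.1904 + 211.8272 = 261.0176 J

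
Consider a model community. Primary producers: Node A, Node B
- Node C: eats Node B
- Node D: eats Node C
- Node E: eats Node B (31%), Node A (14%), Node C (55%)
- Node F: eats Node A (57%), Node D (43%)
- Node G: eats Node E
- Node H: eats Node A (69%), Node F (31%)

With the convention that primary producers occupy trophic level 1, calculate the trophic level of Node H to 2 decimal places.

Node C: 1 + 1 = 2
Node D: 1 + 2 = 3
Node E: 1 + (0.31×1 + 0.14×1 + 0.55×2) = 2.55
Node F: 1 + (0.57×1 + 0.43×3) = 2.86
Node G: 1 + 2.55 = 3.55
Node H: 1 + (0.69×1 + 0.31×2.86) = 2.5766

2.58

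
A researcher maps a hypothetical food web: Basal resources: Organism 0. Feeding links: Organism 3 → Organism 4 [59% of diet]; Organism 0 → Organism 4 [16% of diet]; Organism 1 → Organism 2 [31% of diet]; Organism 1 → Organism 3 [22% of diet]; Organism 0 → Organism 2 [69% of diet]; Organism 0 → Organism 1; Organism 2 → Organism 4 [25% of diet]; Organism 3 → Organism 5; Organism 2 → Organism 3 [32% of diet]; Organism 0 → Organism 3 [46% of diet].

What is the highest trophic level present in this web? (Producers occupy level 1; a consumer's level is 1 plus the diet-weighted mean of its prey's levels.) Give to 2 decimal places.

Organism 1: 1 + 1 = 2
Organism 2: 1 + (0.31×2 + 0.69×1) = 2.31
Organism 3: 1 + (0.46×1 + 0.22×2 + 0.32×2.31) = 2.6392
Organism 4: 1 + (0.59×2.6392 + 0.25×2.31 + 0.16×1) = 3.294628
Organism 5: 1 + 2.6392 = 3.6392

3.64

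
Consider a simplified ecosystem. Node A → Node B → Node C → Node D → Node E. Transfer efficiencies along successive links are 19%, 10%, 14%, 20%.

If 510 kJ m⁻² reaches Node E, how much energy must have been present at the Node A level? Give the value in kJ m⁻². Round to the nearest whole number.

Cumulative transfer efficiency: 0.19 × 0.1 × 0.14 × 0.2 = 0.000532
Node A energy = 510 / 0.000532 = 958647 kJ m⁻²

958647 kJ m⁻²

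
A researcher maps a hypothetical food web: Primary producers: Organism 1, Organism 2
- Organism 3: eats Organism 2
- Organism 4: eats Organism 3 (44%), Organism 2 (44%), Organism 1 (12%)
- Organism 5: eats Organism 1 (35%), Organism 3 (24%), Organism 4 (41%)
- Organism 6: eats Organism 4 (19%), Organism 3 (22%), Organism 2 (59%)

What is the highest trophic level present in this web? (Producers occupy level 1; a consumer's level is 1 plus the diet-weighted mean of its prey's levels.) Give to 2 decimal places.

2.83

Organism 3: 1 + 1 = 2
Organism 4: 1 + (0.44×2 + 0.44×1 + 0.12×1) = 2.44
Organism 5: 1 + (0.35×1 + 0.24×2 + 0.41×2.44) = 2.8304
Organism 6: 1 + (0.19×2.44 + 0.22×2 + 0.59×1) = 2.4936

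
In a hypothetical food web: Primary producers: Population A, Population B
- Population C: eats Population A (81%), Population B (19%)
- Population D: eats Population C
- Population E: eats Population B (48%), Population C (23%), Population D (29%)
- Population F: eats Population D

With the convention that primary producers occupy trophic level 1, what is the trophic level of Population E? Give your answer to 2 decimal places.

Population C: 1 + (0.81×1 + 0.19×1) = 2
Population D: 1 + 2 = 3
Population E: 1 + (0.48×1 + 0.23×2 + 0.29×3) = 2.81
Population F: 1 + 3 = 4

2.81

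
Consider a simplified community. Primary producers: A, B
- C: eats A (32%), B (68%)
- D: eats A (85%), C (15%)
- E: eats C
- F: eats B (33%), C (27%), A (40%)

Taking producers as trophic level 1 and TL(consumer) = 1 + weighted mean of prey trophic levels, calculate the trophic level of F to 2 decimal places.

C: 1 + (0.32×1 + 0.68×1) = 2
D: 1 + (0.85×1 + 0.15×2) = 2.15
E: 1 + 2 = 3
F: 1 + (0.33×1 + 0.27×2 + 0.4×1) = 2.27

2.27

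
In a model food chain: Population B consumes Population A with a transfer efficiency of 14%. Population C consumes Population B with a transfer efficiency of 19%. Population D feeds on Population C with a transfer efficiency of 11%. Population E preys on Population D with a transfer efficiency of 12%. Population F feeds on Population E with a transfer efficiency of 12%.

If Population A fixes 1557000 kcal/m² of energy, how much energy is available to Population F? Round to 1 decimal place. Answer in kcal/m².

Population B: 1557000 × 0.14 = 217980 kcal/m²
Population C: 217980 × 0.19 = 41416.2 kcal/m²
Population D: 41416.2 × 0.11 = 4555.782 kcal/m²
Population E: 4555.782 × 0.12 = 546.69384 kcal/m²
Population F: 546.69384 × 0.12 = 65.6032608 kcal/m²

65.6 kcal/m²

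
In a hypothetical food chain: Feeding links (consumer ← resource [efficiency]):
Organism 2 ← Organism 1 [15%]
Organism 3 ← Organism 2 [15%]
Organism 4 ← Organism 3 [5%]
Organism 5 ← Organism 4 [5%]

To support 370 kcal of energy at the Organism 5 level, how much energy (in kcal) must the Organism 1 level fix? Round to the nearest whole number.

6577778 kcal

Cumulative transfer efficiency: 0.15 × 0.15 × 0.05 × 0.05 = 0.00005625
Organism 1 energy = 370 / 0.00005625 = 6577778 kcal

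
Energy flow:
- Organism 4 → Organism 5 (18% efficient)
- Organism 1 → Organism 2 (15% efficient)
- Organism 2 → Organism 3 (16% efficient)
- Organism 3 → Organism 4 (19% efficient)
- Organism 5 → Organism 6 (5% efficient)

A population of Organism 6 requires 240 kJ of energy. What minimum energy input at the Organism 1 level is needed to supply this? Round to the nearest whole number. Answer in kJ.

Cumulative transfer efficiency: 0.15 × 0.16 × 0.19 × 0.18 × 0.05 = 0.00004104
Organism 1 energy = 240 / 0.00004104 = 5847953 kJ

5847953 kJ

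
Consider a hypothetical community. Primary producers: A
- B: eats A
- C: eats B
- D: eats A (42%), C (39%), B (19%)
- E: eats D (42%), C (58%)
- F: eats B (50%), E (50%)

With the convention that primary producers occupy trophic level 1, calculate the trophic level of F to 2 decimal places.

3.99

B: 1 + 1 = 2
C: 1 + 2 = 3
D: 1 + (0.42×1 + 0.39×3 + 0.19×2) = 2.97
E: 1 + (0.42×2.97 + 0.58×3) = 3.9874
F: 1 + (0.5×2 + 0.5×3.9874) = 3.9937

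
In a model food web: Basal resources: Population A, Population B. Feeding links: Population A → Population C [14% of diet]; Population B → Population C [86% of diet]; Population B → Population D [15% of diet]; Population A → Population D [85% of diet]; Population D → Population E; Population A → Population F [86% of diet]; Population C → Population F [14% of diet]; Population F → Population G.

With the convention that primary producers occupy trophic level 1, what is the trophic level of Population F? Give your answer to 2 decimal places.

Population C: 1 + (0.14×1 + 0.86×1) = 2
Population D: 1 + (0.15×1 + 0.85×1) = 2
Population E: 1 + 2 = 3
Population F: 1 + (0.86×1 + 0.14×2) = 2.14
Population G: 1 + 2.14 = 3.14

2.14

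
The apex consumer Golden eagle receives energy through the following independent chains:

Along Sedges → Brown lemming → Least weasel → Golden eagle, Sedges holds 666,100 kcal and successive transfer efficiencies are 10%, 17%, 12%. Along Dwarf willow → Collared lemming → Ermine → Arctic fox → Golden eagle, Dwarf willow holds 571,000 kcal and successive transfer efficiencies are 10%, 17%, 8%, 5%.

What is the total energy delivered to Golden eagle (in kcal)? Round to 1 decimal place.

1397.7 kcal

Via Sedges: 666100 × 0.1 × 0.17 × 0.12 = 1358.844 kcal
Via Dwarf willow: 571000 × 0.1 × 0.17 × 0.08 × 0.05 = 38.828 kcal
Total at Golden eagle: 1358.844 + 38.828 = 1397.672 kcal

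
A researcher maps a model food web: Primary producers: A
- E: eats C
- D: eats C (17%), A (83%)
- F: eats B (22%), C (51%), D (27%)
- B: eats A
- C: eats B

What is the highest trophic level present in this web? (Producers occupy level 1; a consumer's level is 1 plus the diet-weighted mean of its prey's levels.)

B: 1 + 1 = 2
C: 1 + 2 = 3
D: 1 + (0.17×3 + 0.83×1) = 2.34
E: 1 + 3 = 4
F: 1 + (0.22×2 + 0.51×3 + 0.27×2.34) = 3.6018

4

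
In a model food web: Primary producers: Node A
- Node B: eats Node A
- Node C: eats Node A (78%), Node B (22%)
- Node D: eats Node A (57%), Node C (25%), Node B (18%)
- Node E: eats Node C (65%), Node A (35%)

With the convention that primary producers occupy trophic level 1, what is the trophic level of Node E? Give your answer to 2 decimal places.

2.79

Node B: 1 + 1 = 2
Node C: 1 + (0.78×1 + 0.22×2) = 2.22
Node D: 1 + (0.57×1 + 0.25×2.22 + 0.18×2) = 2.485
Node E: 1 + (0.65×2.22 + 0.35×1) = 2.793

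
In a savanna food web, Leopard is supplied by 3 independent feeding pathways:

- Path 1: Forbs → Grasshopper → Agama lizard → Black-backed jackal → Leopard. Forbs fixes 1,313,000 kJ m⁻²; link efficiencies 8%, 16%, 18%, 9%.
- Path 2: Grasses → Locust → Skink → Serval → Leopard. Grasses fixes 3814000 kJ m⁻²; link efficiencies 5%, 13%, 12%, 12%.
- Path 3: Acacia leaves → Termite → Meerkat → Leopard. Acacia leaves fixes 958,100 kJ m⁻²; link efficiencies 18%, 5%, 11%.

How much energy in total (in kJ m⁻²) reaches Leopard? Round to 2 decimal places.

Path 1: 1313000 × 0.08 × 0.16 × 0.18 × 0.09 = 272.26368 kJ m⁻²
Path 2: 3814000 × 0.05 × 0.13 × 0.12 × 0.12 = 356.9904 kJ m⁻²
Path 3: 958100 × 0.18 × 0.05 × 0.11 = 948.519 kJ m⁻²
Total at Leopard: 272.26368 + 356.9904 + 948.519 = 1577.77308 kJ m⁻²

1577.77 kJ m⁻²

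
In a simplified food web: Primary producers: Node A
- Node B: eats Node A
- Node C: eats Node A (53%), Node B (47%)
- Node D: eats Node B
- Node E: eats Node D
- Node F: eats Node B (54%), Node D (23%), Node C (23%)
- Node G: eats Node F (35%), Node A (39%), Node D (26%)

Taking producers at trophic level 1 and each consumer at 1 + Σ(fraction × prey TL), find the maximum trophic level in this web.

Node B: 1 + 1 = 2
Node C: 1 + (0.53×1 + 0.47×2) = 2.47
Node D: 1 + 2 = 3
Node E: 1 + 3 = 4
Node F: 1 + (0.54×2 + 0.23×3 + 0.23×2.47) = 3.3381
Node G: 1 + (0.35×3.3381 + 0.39×1 + 0.26×3) = 3.338335

4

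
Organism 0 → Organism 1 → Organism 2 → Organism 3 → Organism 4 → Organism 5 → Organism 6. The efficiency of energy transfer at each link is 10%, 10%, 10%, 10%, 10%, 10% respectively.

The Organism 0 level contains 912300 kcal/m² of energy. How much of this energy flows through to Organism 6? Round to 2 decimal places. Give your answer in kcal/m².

Organism 1: 912300 × 0.1 = 91230 kcal/m²
Organism 2: 91230 × 0.1 = 9123 kcal/m²
Organism 3: 9123 × 0.1 = 912.3 kcal/m²
Organism 4: 912.3 × 0.1 = 91.23 kcal/m²
Organism 5: 91.23 × 0.1 = 9.123 kcal/m²
Organism 6: 9.123 × 0.1 = 0.9123 kcal/m²

0.91 kcal/m²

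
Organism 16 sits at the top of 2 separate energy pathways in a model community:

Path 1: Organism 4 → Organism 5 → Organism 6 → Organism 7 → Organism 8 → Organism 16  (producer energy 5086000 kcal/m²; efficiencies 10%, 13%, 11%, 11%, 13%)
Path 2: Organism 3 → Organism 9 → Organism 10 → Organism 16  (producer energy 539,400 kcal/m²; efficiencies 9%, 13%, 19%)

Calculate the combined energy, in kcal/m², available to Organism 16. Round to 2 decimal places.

Path 1: 5086000 × 0.1 × 0.13 × 0.11 × 0.11 × 0.13 = 104.003614 kcal/m²
Path 2: 539400 × 0.09 × 0.13 × 0.19 = 1199.0862 kcal/m²
Total at Organism 16: 104.003614 + 1199.0862 = 1303.089814 kcal/m²

1303.09 kcal/m²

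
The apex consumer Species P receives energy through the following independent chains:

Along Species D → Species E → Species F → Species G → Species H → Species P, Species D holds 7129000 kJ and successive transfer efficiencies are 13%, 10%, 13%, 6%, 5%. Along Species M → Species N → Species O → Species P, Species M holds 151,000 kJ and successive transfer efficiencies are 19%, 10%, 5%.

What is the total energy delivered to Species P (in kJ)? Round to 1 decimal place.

179.6 kJ

Via Species D: 7129000 × 0.13 × 0.1 × 0.13 × 0.06 × 0.05 = 36.14403 kJ
Via Species M: 151000 × 0.19 × 0.1 × 0.05 = 143.45 kJ
Total at Species P: 36.14403 + 143.45 = 179.59403 kJ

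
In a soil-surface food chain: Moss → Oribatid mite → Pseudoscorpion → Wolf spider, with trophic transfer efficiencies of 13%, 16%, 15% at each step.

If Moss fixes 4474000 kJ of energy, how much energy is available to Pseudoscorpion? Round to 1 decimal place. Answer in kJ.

93059.2 kJ

Oribatid mite: 4474000 × 0.13 = 581620 kJ
Pseudoscorpion: 581620 × 0.16 = 93059.2 kJ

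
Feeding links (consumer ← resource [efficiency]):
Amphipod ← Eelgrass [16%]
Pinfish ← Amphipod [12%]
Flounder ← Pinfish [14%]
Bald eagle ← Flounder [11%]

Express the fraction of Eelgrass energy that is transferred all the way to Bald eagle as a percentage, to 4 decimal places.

Product of link efficiencies: 0.16 × 0.12 × 0.14 × 0.11 = 0.00029568
As a percentage: 0.00029568 × 100 = 0.0296%

0.0296%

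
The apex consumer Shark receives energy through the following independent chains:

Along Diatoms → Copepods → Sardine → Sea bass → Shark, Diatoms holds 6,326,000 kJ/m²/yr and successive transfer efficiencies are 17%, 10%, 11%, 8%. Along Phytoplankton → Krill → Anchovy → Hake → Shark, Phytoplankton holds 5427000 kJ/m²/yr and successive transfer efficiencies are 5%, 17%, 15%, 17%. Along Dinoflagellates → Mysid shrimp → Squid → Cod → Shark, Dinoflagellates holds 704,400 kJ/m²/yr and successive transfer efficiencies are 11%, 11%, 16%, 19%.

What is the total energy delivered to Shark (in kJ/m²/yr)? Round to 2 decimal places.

Via Diatoms: 6326000 × 0.17 × 0.1 × 0.11 × 0.08 = 946.3696 kJ/m²/yr
Via Phytoplankton: 5427000 × 0.05 × 0.17 × 0.15 × 0.17 = 1176.30225 kJ/m²/yr
Via Dinoflagellates: 704400 × 0.11 × 0.11 × 0.16 × 0.19 = 259.106496 kJ/m²/yr
Total at Shark: 946.3696 + 1176.30225 + 259.106496 = 2381.778346 kJ/m²/yr

2381.78 kJ/m²/yr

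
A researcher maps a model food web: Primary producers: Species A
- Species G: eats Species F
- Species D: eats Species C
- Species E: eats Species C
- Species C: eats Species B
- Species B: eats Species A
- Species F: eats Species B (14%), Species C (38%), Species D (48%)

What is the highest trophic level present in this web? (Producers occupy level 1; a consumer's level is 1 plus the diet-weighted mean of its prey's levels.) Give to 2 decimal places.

5.34

Species B: 1 + 1 = 2
Species C: 1 + 2 = 3
Species D: 1 + 3 = 4
Species E: 1 + 3 = 4
Species F: 1 + (0.14×2 + 0.38×3 + 0.48×4) = 4.34
Species G: 1 + 4.34 = 5.34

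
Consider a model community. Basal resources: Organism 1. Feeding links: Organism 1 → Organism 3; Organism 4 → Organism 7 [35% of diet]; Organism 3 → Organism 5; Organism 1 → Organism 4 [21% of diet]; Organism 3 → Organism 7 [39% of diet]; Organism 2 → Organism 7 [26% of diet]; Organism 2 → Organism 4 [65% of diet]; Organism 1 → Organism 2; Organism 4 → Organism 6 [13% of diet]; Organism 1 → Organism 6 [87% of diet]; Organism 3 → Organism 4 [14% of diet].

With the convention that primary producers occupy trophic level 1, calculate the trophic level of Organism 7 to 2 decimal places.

Organism 2: 1 + 1 = 2
Organism 3: 1 + 1 = 2
Organism 4: 1 + (0.21×1 + 0.65×2 + 0.14×2) = 2.79
Organism 5: 1 + 2 = 3
Organism 6: 1 + (0.13×2.79 + 0.87×1) = 2.2327
Organism 7: 1 + (0.26×2 + 0.39×2 + 0.35×2.79) = 3.2765

3.28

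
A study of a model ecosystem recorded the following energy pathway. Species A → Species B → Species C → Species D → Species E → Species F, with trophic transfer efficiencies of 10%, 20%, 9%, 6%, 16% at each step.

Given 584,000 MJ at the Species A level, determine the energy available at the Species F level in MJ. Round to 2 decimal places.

Species B: 584000 × 0.1 = 58400 MJ
Species C: 58400 × 0.2 = 11680 MJ
Species D: 11680 × 0.09 = 1051.2 MJ
Species E: 1051.2 × 0.06 = 63.072 MJ
Species F: 63.072 × 0.16 = 10.09152 MJ

10.09 MJ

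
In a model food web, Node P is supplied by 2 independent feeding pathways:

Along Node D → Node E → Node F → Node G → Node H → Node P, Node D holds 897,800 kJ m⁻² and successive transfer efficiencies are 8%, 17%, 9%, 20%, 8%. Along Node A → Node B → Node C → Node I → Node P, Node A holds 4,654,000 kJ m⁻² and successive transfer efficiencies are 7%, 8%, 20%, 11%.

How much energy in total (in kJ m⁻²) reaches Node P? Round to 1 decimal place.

Via Node D: 897800 × 0.08 × 0.17 × 0.09 × 0.2 × 0.08 = 17.5825152 kJ m⁻²
Via Node A: 4654000 × 0.07 × 0.08 × 0.2 × 0.11 = 573.3728 kJ m⁻²
Total at Node P: 17.5825152 + 573.3728 = 590.9553152 kJ m⁻²

591.0 kJ m⁻²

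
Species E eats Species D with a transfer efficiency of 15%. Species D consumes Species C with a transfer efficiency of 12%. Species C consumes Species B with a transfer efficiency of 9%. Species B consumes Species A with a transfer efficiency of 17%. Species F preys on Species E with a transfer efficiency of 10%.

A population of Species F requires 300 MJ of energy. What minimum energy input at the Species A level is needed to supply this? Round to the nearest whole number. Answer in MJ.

10893246 MJ

Cumulative transfer efficiency: 0.17 × 0.09 × 0.12 × 0.15 × 0.1 = 0.00002754
Species A energy = 300 / 0.00002754 = 10893246 MJ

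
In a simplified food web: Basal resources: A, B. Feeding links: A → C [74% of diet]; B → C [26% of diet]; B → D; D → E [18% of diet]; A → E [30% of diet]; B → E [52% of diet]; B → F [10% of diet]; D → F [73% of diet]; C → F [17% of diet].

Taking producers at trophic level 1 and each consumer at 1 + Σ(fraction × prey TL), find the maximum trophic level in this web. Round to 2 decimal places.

2.90

C: 1 + (0.74×1 + 0.26×1) = 2
D: 1 + 1 = 2
E: 1 + (0.18×2 + 0.3×1 + 0.52×1) = 2.18
F: 1 + (0.1×1 + 0.73×2 + 0.17×2) = 2.9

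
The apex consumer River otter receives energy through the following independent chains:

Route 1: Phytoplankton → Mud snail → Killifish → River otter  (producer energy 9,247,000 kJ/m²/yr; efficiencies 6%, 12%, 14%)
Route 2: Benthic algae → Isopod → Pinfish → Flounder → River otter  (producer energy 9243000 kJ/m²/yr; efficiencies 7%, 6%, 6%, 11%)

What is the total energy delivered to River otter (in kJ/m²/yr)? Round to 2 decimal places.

9577.19 kJ/m²/yr

Route 1: 9247000 × 0.06 × 0.12 × 0.14 = 9320.976 kJ/m²/yr
Route 2: 9243000 × 0.07 × 0.06 × 0.06 × 0.11 = 256.21596 kJ/m²/yr
Total at River otter: 9320.976 + 256.21596 = 9577.19196 kJ/m²/yr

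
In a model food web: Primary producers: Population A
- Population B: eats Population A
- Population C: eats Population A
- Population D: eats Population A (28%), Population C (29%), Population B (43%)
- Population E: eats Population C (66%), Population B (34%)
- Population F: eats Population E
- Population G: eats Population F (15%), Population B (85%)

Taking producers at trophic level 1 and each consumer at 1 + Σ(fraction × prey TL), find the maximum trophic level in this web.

Population B: 1 + 1 = 2
Population C: 1 + 1 = 2
Population D: 1 + (0.28×1 + 0.29×2 + 0.43×2) = 2.72
Population E: 1 + (0.66×2 + 0.34×2) = 3
Population F: 1 + 3 = 4
Population G: 1 + (0.15×4 + 0.85×2) = 3.3

4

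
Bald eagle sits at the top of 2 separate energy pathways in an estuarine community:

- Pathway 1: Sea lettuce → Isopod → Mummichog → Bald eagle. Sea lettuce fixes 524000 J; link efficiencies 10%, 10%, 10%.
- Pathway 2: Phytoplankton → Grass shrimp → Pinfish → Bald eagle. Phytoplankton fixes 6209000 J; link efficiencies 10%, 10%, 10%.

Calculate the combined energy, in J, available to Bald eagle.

6733 J

Pathway 1: 524000 × 0.1 × 0.1 × 0.1 = 524 J
Pathway 2: 6209000 × 0.1 × 0.1 × 0.1 = 6209 J
Total at Bald eagle: 524 + 6209 = 6733 J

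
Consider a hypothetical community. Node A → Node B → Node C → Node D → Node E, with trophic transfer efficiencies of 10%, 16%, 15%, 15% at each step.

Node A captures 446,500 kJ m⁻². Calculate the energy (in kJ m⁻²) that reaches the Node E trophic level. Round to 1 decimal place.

160.7 kJ m⁻²

Node B: 446500 × 0.1 = 44650 kJ m⁻²
Node C: 44650 × 0.16 = 7144 kJ m⁻²
Node D: 7144 × 0.15 = 1071.6 kJ m⁻²
Node E: 1071.6 × 0.15 = 160.74 kJ m⁻²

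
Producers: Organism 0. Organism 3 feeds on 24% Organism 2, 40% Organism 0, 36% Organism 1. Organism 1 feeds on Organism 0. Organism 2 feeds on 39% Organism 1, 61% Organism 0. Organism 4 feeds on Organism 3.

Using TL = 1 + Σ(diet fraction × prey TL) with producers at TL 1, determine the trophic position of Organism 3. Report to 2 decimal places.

Organism 1: 1 + 1 = 2
Organism 2: 1 + (0.39×2 + 0.61×1) = 2.39
Organism 3: 1 + (0.24×2.39 + 0.4×1 + 0.36×2) = 2.6936
Organism 4: 1 + 2.6936 = 3.6936

2.69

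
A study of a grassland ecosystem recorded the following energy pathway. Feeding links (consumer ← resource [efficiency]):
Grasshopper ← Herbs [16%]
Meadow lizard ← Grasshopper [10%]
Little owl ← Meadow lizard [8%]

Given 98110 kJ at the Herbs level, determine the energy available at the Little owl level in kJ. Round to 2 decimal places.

Grasshopper: 98110 × 0.16 = 15697.6 kJ
Meadow lizard: 15697.6 × 0.1 = 1569.76 kJ
Little owl: 1569.76 × 0.08 = 125.5808 kJ

125.58 kJ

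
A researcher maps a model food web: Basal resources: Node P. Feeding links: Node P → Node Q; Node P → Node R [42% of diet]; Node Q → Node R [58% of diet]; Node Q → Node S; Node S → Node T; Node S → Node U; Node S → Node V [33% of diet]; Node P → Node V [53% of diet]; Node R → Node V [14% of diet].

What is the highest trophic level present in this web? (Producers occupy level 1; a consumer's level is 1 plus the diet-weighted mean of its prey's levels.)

Node Q: 1 + 1 = 2
Node R: 1 + (0.42×1 + 0.58×2) = 2.58
Node S: 1 + 2 = 3
Node T: 1 + 3 = 4
Node U: 1 + 3 = 4
Node V: 1 + (0.33×3 + 0.53×1 + 0.14×2.58) = 2.8812

4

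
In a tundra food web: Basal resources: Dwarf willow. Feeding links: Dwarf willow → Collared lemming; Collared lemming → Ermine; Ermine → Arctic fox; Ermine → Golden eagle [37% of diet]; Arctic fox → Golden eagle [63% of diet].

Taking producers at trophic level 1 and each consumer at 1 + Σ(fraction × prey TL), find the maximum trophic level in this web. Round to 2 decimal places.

Collared lemming: 1 + 1 = 2
Ermine: 1 + 2 = 3
Arctic fox: 1 + 3 = 4
Golden eagle: 1 + (0.37×3 + 0.63×4) = 4.63

4.63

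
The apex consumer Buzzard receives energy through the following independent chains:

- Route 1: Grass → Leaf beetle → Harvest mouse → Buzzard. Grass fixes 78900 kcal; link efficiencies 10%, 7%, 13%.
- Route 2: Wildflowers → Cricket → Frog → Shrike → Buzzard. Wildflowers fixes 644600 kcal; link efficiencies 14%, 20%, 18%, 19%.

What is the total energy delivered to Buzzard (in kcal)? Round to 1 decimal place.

689.1 kcal

Route 1: 78900 × 0.1 × 0.07 × 0.13 = 71.799 kcal
Route 2: 644600 × 0.14 × 0.2 × 0.18 × 0.19 = 617.26896 kcal
Total at Buzzard: 71.799 + 617.26896 = 689.06796 kcal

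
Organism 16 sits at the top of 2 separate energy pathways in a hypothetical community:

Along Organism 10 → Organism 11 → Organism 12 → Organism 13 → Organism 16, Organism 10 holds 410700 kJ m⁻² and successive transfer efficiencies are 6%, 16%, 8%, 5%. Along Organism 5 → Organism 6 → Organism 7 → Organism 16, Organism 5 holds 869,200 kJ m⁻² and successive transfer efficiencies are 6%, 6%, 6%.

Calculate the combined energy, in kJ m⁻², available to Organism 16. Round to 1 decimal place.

203.5 kJ m⁻²

Via Organism 10: 410700 × 0.06 × 0.16 × 0.08 × 0.05 = 15.77088 kJ m⁻²
Via Organism 5: 869200 × 0.06 × 0.06 × 0.06 = 187.7472 kJ m⁻²
Total at Organism 16: 15.77088 + 187.7472 = 203.51808 kJ m⁻²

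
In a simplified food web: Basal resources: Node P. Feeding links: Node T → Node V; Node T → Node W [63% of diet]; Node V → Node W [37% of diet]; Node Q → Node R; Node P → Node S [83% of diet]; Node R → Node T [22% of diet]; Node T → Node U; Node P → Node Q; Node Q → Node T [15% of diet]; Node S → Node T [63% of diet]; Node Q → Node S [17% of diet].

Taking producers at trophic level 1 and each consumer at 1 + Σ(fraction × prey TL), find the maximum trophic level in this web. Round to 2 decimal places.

Node Q: 1 + 1 = 2
Node R: 1 + 2 = 3
Node S: 1 + (0.83×1 + 0.17×2) = 2.17
Node T: 1 + (0.22×3 + 0.63×2.17 + 0.15×2) = 3.3271
Node U: 1 + 3.3271 = 4.3271
Node V: 1 + 3.3271 = 4.3271
Node W: 1 + (0.37×4.3271 + 0.63×3.3271) = 4.6971

4.70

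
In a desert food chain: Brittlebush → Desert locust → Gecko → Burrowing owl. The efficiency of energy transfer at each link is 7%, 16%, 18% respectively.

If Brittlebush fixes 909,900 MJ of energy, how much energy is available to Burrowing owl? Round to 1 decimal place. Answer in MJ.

Desert locust: 909900 × 0.07 = 63693 MJ
Gecko: 63693 × 0.16 = 10190.88 MJ
Burrowing owl: 10190.88 × 0.18 = 1834.3584 MJ

1834.4 MJ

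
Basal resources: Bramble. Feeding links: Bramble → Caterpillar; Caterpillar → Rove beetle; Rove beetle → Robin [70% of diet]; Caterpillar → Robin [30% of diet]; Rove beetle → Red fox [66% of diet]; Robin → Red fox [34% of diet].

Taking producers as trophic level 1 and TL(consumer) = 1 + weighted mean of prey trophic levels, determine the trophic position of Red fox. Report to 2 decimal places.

4.24

Caterpillar: 1 + 1 = 2
Rove beetle: 1 + 2 = 3
Robin: 1 + (0.7×3 + 0.3×2) = 3.7
Red fox: 1 + (0.66×3 + 0.34×3.7) = 4.238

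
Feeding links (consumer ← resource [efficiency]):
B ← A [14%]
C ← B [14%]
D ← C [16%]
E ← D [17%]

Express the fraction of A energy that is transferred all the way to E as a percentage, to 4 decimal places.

0.0533%

Product of link efficiencies: 0.14 × 0.14 × 0.16 × 0.17 = 0.00053312
As a percentage: 0.00053312 × 100 = 0.0533%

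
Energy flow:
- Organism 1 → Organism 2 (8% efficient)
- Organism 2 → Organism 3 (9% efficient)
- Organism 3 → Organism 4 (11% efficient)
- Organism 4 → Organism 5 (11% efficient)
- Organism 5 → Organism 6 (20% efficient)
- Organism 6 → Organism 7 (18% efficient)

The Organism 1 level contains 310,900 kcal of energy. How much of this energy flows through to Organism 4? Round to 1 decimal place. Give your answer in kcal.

Organism 2: 310900 × 0.08 = 24872 kcal
Organism 3: 24872 × 0.09 = 2238.48 kcal
Organism 4: 2238.48 × 0.11 = 246.2328 kcal

246.2 kcal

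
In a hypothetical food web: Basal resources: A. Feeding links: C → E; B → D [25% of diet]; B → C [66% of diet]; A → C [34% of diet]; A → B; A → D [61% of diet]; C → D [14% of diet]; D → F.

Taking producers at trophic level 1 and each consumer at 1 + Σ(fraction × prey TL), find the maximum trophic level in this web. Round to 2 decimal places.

3.66

B: 1 + 1 = 2
C: 1 + (0.34×1 + 0.66×2) = 2.66
D: 1 + (0.14×2.66 + 0.61×1 + 0.25×2) = 2.4824
E: 1 + 2.66 = 3.66
F: 1 + 2.4824 = 3.4824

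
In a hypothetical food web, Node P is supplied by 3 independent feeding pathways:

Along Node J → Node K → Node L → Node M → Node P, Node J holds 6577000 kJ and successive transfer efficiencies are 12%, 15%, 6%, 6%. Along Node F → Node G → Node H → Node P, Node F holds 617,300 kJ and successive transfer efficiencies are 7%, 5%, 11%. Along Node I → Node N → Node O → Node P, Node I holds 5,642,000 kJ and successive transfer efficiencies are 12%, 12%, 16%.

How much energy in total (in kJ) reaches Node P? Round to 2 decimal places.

Via Node J: 6577000 × 0.12 × 0.15 × 0.06 × 0.06 = 426.1896 kJ
Via Node F: 617300 × 0.07 × 0.05 × 0.11 = 237.6605 kJ
Via Node I: 5642000 × 0.12 × 0.12 × 0.16 = 12999.168 kJ
Total at Node P: 426.1896 + 237.6605 + 12999.168 = 13663.0181 kJ

13663.02 kJ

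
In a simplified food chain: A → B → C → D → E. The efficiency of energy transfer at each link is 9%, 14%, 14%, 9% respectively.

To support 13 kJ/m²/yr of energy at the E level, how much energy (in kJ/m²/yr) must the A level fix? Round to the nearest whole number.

81885 kJ/m²/yr

Cumulative transfer efficiency: 0.09 × 0.14 × 0.14 × 0.09 = 0.00015876
A energy = 13 / 0.00015876 = 81885 kJ/m²/yr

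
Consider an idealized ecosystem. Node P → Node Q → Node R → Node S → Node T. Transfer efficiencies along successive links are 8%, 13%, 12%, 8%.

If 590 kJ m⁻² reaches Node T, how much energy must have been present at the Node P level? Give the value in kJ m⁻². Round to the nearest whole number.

Cumulative transfer efficiency: 0.08 × 0.13 × 0.12 × 0.08 = 0.00009984
Node P energy = 590 / 0.00009984 = 5909455 kJ m⁻²

5909455 kJ m⁻²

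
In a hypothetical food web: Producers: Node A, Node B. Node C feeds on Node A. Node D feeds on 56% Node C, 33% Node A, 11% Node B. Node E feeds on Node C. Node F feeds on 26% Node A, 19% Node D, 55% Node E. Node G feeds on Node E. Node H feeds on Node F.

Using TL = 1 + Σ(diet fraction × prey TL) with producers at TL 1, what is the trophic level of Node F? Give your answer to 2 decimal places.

3.40

Node C: 1 + 1 = 2
Node D: 1 + (0.56×2 + 0.33×1 + 0.11×1) = 2.56
Node E: 1 + 2 = 3
Node F: 1 + (0.26×1 + 0.19×2.56 + 0.55×3) = 3.3964
Node G: 1 + 3 = 4
Node H: 1 + 3.3964 = 4.3964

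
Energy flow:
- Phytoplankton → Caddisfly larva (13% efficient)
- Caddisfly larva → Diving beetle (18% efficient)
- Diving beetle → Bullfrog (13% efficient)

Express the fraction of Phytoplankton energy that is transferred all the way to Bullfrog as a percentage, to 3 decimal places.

Product of link efficiencies: 0.13 × 0.18 × 0.13 = 0.003042
As a percentage: 0.003042 × 100 = 0.304%

0.304%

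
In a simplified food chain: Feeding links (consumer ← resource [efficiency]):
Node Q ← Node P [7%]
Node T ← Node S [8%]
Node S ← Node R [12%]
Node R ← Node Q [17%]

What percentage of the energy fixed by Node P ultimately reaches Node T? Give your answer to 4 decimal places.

0.0114%

Product of link efficiencies: 0.07 × 0.17 × 0.12 × 0.08 = 0.00011424
As a percentage: 0.00011424 × 100 = 0.0114%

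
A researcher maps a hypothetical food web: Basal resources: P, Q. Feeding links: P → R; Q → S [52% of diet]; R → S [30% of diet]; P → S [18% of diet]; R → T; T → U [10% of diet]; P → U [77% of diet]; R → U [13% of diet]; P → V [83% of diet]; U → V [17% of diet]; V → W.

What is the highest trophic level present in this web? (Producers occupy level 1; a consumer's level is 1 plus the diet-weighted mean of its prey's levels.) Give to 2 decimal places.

R: 1 + 1 = 2
S: 1 + (0.52×1 + 0.3×2 + 0.18×1) = 2.3
T: 1 + 2 = 3
U: 1 + (0.1×3 + 0.77×1 + 0.13×2) = 2.33
V: 1 + (0.83×1 + 0.17×2.33) = 2.2261
W: 1 + 2.2261 = 3.2261

3.23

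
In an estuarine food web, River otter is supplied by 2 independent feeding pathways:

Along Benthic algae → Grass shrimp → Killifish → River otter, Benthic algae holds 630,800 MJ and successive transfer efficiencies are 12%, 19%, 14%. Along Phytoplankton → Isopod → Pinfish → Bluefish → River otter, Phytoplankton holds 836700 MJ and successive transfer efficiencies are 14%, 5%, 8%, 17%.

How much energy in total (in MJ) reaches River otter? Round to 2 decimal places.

Via Benthic algae: 630800 × 0.12 × 0.19 × 0.14 = 2013.5136 MJ
Via Phytoplankton: 836700 × 0.14 × 0.05 × 0.08 × 0.17 = 79.65384 MJ
Total at River otter: 2013.5136 + 79.65384 = 2093.16744 MJ

2093.17 MJ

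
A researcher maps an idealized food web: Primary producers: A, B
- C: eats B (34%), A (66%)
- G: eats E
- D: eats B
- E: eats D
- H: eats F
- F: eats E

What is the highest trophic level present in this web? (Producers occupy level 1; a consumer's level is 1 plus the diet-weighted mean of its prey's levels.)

5

C: 1 + (0.34×1 + 0.66×1) = 2
D: 1 + 1 = 2
E: 1 + 2 = 3
F: 1 + 3 = 4
G: 1 + 3 = 4
H: 1 + 4 = 5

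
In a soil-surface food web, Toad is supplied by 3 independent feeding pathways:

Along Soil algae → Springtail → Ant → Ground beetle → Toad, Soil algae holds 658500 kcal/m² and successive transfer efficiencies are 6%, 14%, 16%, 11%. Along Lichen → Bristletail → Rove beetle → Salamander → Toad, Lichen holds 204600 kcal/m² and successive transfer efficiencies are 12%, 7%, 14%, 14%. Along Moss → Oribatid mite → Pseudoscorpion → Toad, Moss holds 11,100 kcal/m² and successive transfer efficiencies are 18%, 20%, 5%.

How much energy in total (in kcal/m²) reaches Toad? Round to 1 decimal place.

151.0 kcal/m²

Via Soil algae: 658500 × 0.06 × 0.14 × 0.16 × 0.11 = 97.35264 kcal/m²
Via Lichen: 204600 × 0.12 × 0.07 × 0.14 × 0.14 = 33.685344 kcal/m²
Via Moss: 11100 × 0.18 × 0.2 × 0.05 = 19.98 kcal/m²
Total at Toad: 97.35264 + 33.685344 + 19.98 = 151.017984 kcal/m²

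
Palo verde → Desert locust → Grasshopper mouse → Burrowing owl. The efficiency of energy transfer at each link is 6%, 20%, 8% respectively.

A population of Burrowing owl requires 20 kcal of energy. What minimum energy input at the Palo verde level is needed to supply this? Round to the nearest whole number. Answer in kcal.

Cumulative transfer efficiency: 0.06 × 0.2 × 0.08 = 0.00096
Palo verde energy = 20 / 0.00096 = 20833 kcal

20833 kcal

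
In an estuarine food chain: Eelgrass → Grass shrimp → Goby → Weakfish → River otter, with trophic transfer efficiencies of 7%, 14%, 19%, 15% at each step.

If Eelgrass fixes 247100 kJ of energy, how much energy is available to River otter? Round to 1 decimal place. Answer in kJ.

Grass shrimp: 247100 × 0.07 = 17297 kJ
Goby: 17297 × 0.14 = 2421.58 kJ
Weakfish: 2421.58 × 0.19 = 460.1002 kJ
River otter: 460.1002 × 0.15 = 69.01503 kJ

69.0 kJ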